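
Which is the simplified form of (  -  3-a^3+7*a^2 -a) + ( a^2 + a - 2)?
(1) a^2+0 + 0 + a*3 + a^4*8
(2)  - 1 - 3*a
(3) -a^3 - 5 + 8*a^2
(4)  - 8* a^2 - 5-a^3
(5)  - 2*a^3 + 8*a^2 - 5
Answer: 3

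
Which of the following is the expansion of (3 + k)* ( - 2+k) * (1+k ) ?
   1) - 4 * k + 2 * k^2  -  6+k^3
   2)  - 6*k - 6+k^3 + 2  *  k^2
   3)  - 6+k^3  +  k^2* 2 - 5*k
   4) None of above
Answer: 3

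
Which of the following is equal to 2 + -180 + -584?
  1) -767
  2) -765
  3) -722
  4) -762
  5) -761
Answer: 4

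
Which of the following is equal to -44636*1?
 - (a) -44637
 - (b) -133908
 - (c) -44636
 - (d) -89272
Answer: c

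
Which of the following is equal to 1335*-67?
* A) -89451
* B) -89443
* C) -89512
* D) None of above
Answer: D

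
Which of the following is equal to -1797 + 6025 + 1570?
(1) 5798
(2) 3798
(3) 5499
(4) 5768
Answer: 1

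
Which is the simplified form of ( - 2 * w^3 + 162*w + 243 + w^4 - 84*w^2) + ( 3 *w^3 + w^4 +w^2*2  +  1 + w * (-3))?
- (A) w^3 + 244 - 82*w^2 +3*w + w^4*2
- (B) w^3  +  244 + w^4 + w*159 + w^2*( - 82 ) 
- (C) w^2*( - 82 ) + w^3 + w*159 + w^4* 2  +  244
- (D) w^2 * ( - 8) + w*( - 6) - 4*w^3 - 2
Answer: C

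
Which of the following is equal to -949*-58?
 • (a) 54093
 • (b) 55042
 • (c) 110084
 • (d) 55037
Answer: b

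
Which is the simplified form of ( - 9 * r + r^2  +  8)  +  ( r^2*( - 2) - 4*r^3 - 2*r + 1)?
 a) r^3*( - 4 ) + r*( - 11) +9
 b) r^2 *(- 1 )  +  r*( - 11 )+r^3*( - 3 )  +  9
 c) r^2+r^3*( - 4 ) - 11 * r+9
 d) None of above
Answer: d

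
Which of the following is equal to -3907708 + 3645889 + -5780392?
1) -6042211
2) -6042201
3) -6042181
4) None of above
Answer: 1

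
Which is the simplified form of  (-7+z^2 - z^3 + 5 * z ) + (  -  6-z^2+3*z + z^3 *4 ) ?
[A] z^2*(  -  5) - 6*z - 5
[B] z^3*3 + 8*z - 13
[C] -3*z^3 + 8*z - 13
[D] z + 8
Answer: B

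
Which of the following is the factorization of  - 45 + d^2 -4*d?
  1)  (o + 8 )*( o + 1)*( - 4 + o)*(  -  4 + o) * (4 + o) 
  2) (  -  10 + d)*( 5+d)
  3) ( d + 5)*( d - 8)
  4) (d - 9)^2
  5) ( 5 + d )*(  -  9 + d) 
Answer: 5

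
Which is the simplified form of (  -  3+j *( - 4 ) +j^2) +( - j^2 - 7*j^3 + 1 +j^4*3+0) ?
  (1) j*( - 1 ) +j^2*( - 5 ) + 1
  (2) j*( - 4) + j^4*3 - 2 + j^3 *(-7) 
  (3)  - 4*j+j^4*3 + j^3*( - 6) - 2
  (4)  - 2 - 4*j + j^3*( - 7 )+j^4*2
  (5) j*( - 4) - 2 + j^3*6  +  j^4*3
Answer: 2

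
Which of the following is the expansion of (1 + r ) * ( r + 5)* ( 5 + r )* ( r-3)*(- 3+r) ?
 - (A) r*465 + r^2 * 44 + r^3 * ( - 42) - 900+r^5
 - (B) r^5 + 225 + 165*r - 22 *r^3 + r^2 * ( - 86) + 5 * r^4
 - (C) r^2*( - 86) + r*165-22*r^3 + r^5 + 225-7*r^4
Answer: B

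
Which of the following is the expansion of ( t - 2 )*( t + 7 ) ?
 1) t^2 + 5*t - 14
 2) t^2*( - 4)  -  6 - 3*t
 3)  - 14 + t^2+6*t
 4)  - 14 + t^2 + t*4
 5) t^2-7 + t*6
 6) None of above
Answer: 1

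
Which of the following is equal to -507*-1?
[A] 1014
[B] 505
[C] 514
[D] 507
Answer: D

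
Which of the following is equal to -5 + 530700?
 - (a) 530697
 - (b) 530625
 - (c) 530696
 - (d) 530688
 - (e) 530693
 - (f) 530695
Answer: f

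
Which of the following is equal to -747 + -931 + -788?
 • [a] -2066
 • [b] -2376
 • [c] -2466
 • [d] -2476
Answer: c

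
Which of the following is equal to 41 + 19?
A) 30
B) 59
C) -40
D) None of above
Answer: D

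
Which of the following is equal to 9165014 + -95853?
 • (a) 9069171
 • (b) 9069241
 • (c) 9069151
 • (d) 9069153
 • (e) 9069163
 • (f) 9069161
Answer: f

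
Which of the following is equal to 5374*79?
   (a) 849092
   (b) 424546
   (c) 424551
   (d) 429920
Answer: b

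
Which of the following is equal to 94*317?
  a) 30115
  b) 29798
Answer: b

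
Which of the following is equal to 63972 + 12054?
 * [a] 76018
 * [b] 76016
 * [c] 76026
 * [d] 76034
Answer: c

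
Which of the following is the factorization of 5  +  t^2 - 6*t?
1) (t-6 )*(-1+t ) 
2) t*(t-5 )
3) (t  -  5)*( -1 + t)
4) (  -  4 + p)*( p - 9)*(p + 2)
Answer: 3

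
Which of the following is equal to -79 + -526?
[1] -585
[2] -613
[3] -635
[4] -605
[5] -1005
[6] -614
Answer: 4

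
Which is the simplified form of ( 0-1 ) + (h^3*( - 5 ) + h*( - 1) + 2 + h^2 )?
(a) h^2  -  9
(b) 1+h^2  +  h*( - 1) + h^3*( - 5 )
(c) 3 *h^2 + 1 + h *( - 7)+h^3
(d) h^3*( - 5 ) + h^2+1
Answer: b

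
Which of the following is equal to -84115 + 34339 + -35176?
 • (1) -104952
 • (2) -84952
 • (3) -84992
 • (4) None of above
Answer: 2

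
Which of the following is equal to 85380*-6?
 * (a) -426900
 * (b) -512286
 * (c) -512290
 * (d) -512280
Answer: d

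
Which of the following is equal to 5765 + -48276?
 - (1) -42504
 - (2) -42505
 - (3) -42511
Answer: 3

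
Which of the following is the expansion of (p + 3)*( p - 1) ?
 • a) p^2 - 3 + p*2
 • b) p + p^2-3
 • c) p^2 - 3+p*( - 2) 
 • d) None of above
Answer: a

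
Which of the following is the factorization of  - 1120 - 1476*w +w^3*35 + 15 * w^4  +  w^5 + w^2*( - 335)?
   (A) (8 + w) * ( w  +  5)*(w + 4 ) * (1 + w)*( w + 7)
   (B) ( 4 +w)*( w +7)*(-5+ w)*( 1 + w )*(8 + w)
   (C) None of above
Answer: B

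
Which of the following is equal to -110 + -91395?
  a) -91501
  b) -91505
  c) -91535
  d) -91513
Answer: b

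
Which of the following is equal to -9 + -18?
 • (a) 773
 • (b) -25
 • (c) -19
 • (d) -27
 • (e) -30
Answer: d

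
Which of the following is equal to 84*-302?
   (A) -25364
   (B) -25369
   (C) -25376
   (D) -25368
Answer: D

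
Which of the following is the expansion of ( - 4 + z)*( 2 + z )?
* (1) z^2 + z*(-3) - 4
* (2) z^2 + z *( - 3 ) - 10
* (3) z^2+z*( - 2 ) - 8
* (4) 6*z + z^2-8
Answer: 3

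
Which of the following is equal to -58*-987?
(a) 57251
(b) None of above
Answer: b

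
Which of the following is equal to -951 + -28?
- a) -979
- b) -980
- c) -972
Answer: a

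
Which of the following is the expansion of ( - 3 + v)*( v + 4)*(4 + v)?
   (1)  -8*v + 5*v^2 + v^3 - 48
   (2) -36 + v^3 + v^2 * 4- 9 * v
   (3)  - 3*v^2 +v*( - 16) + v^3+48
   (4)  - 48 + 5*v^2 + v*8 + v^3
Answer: 1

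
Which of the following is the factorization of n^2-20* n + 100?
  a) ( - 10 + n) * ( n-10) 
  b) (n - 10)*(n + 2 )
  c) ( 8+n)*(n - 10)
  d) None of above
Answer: a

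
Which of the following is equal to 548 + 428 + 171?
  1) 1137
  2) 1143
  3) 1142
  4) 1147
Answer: 4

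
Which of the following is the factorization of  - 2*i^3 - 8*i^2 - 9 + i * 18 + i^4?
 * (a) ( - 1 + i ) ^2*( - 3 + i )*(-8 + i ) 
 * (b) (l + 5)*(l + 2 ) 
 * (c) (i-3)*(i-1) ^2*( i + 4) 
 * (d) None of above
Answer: d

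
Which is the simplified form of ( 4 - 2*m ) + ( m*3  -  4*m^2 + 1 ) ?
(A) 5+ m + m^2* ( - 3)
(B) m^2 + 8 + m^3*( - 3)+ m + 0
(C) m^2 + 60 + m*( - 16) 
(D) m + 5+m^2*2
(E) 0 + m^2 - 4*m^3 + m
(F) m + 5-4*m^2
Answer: F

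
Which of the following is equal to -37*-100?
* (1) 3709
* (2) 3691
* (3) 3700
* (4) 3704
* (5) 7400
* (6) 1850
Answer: 3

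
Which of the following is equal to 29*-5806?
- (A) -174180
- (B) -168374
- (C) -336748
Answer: B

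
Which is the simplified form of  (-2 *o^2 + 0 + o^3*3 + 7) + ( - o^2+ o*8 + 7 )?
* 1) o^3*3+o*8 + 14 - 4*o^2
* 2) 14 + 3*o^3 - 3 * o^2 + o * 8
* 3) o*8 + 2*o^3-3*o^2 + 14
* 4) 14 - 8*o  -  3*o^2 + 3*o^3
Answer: 2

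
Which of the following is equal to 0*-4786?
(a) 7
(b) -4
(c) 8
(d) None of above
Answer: d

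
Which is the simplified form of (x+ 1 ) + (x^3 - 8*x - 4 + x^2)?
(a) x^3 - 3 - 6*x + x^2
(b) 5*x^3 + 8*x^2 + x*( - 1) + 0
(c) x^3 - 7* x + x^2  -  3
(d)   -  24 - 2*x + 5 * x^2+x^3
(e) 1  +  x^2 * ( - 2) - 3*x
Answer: c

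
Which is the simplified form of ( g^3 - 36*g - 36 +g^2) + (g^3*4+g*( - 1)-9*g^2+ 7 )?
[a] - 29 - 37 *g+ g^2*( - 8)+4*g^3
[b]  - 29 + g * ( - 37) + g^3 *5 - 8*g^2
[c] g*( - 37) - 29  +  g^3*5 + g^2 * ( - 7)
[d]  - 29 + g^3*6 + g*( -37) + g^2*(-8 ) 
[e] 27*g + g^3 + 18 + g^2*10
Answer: b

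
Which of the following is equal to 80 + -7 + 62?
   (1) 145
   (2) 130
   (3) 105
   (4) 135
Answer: 4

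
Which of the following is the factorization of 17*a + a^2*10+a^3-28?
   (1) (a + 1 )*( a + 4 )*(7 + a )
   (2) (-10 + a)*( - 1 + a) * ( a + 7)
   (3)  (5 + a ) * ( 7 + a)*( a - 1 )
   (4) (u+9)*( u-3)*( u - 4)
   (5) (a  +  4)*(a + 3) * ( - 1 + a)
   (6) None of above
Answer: 6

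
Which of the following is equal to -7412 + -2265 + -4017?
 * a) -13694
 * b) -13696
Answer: a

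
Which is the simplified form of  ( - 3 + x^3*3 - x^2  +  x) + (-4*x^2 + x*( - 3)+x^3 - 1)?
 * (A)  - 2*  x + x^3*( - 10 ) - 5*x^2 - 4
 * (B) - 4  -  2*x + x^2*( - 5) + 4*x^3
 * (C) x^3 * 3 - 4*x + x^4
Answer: B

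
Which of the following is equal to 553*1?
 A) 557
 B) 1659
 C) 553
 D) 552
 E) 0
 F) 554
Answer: C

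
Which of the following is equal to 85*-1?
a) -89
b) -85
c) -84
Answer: b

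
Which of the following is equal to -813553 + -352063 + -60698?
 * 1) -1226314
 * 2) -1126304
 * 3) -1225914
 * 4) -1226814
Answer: 1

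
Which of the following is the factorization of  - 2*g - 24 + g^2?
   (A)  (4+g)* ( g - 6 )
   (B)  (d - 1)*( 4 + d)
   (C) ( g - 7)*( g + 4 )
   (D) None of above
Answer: A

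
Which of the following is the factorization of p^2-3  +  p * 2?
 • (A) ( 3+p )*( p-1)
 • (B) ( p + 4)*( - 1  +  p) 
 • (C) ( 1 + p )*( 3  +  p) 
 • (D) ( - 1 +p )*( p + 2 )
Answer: A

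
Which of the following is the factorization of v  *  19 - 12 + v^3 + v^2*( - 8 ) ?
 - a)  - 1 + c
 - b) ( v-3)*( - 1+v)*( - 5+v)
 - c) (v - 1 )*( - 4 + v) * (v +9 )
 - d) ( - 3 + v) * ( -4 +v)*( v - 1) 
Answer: d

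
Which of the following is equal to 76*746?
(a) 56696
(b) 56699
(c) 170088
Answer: a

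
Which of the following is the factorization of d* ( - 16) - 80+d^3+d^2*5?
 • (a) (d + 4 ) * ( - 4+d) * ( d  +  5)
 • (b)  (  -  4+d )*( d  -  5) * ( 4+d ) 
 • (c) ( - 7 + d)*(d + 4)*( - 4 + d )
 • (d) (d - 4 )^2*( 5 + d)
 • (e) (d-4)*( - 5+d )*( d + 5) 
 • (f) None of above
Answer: a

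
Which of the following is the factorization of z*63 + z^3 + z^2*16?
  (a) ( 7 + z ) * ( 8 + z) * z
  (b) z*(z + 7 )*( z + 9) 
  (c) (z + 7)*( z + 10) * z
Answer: b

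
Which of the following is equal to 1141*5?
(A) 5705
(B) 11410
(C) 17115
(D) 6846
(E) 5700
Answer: A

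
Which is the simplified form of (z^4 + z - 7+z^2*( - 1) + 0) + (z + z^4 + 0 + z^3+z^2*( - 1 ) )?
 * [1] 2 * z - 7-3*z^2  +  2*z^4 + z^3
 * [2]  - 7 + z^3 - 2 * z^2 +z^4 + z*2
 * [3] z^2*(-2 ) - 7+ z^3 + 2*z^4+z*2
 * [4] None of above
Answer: 3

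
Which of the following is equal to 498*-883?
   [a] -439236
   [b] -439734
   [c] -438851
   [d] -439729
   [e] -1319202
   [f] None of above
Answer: b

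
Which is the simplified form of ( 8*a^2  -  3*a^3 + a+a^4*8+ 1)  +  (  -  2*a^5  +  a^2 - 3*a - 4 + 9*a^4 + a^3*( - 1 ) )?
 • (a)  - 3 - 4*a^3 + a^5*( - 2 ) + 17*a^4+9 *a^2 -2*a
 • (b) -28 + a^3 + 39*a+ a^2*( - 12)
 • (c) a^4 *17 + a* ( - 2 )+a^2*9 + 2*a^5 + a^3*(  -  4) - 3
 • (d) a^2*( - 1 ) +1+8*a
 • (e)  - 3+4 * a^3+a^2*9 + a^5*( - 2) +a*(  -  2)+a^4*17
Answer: a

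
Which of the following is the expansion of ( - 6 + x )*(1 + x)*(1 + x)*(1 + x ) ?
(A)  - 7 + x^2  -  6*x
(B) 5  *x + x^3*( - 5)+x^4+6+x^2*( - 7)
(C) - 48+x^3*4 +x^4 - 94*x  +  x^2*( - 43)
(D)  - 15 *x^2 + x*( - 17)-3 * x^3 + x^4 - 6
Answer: D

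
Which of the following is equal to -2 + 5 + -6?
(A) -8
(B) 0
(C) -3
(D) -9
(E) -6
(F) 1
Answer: C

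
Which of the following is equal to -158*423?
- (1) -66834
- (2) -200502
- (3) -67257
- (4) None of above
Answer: 1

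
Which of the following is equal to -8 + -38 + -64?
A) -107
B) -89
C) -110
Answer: C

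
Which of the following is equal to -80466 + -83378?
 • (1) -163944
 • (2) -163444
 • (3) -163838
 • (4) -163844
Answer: 4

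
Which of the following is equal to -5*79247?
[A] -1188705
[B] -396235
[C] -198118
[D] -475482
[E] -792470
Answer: B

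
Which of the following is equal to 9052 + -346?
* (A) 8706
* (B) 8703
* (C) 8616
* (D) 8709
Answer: A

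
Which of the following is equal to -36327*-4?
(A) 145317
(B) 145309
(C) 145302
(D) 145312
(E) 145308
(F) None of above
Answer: E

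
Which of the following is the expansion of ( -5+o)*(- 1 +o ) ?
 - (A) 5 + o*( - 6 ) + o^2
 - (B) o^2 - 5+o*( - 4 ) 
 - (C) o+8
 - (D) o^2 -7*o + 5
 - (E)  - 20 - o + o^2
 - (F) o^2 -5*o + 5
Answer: A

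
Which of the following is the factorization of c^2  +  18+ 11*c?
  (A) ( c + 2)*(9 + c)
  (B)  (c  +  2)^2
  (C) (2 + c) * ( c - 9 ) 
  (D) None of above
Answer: A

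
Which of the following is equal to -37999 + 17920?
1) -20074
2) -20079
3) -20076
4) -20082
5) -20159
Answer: 2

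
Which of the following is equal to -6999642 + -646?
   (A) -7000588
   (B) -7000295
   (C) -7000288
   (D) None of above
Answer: C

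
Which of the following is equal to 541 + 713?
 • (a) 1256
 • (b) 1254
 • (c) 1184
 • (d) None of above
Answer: b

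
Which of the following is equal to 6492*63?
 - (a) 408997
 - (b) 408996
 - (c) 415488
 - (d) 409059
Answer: b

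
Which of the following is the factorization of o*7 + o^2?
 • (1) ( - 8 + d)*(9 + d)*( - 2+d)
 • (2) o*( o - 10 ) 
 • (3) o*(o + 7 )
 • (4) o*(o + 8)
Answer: 3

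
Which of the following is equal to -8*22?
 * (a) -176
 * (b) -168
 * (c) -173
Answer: a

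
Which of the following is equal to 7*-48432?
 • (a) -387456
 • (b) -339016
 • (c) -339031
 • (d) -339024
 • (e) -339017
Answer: d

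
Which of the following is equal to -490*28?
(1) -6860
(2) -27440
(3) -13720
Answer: 3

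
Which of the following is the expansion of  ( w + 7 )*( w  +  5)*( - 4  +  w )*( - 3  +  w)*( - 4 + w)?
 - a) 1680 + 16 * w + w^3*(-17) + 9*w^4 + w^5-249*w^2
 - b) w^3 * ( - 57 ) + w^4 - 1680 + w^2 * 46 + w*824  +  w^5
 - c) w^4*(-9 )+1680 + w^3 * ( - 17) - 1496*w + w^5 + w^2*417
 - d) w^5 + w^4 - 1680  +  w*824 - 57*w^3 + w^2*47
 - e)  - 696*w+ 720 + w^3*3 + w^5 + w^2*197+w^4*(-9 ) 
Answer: d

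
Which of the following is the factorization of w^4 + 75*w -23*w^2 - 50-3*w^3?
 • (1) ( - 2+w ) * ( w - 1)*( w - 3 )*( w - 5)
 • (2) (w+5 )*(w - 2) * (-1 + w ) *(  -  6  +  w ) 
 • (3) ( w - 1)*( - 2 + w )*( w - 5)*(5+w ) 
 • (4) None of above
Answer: 3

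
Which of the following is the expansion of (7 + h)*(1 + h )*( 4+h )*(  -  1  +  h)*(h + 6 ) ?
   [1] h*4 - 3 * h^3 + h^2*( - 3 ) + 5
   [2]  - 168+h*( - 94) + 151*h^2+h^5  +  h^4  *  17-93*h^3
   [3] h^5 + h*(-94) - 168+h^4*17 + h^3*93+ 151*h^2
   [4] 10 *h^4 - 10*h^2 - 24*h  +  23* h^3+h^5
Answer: 3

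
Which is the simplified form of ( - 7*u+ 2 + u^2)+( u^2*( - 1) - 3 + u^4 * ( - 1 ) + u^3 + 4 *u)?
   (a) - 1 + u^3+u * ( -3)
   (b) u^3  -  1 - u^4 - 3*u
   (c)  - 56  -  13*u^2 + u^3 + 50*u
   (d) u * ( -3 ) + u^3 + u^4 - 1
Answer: b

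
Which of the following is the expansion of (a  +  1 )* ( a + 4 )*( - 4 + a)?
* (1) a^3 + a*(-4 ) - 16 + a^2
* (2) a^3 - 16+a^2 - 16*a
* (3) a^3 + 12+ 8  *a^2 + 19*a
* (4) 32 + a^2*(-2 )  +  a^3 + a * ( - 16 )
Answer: 2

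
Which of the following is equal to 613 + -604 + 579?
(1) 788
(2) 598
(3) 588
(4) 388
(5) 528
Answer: 3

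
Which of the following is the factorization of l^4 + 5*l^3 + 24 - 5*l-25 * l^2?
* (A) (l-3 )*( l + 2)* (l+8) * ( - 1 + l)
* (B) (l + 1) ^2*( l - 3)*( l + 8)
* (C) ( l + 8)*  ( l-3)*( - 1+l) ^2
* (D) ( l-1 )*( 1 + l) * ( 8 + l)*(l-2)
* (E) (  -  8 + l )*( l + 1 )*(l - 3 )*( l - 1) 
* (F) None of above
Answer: F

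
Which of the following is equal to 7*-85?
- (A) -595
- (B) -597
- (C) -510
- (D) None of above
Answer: A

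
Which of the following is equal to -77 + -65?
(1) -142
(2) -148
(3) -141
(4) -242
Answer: 1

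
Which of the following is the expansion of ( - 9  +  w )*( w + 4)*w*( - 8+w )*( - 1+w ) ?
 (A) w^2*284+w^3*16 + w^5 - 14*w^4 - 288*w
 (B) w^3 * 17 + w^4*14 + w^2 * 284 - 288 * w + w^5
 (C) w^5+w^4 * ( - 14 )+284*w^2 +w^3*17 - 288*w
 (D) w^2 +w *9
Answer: C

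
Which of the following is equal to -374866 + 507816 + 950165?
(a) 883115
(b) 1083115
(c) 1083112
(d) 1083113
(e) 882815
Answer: b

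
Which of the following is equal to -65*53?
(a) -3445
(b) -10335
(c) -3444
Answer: a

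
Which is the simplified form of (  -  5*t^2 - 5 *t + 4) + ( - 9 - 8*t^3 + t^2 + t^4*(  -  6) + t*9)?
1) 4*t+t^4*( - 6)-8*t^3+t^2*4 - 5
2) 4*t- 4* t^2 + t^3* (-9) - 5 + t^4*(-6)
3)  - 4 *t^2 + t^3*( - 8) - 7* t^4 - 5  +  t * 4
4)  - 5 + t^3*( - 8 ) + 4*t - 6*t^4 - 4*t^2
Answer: 4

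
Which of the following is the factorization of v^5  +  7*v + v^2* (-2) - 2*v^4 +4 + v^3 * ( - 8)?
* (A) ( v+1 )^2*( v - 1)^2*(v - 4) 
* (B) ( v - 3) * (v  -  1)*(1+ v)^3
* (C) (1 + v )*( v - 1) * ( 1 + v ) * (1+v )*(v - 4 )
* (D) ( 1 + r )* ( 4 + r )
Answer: C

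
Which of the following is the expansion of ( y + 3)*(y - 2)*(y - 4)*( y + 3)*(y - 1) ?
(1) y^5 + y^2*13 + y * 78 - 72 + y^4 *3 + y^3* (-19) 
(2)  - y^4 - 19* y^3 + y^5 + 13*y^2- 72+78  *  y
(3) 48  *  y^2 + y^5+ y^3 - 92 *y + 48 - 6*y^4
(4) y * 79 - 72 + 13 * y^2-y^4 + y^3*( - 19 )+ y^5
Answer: 2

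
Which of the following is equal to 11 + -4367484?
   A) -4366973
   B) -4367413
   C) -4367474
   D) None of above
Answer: D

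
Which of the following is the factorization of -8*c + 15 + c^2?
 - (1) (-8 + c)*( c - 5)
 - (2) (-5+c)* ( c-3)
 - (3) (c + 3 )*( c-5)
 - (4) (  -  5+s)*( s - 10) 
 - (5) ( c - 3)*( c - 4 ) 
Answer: 2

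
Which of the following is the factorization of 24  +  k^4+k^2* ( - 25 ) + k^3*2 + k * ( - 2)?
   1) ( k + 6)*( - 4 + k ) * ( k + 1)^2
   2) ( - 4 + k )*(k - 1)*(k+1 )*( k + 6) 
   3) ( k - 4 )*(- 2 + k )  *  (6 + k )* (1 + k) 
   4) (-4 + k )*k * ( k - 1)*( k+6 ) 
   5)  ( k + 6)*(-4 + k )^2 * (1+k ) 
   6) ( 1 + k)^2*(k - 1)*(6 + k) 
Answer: 2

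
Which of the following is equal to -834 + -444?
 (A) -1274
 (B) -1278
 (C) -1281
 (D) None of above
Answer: B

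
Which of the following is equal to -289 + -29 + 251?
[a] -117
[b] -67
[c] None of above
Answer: b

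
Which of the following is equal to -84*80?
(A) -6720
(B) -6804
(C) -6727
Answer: A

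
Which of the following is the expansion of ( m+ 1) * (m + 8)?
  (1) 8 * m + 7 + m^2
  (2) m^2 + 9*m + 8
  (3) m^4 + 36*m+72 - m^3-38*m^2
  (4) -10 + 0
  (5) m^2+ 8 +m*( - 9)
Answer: 2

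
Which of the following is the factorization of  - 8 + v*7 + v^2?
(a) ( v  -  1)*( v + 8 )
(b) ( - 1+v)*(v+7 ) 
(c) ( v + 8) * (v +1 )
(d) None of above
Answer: a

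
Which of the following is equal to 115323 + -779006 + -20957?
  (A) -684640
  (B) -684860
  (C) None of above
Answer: A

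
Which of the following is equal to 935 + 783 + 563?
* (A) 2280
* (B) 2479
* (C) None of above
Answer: C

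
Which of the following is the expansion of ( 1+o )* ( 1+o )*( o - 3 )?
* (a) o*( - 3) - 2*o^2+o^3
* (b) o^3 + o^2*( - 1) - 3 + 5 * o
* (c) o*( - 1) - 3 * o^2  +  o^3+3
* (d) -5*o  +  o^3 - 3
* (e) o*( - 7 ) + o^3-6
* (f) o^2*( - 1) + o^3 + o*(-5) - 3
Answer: f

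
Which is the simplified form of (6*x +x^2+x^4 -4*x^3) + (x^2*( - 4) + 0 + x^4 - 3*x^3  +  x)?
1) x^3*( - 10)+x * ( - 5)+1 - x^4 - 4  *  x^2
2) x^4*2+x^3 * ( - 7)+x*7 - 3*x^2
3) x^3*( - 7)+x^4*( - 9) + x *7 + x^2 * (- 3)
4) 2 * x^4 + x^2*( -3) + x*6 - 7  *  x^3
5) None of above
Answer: 2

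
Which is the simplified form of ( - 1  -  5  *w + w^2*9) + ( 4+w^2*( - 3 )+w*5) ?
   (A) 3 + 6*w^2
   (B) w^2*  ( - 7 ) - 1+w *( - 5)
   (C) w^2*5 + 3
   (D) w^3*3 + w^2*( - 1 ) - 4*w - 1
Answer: A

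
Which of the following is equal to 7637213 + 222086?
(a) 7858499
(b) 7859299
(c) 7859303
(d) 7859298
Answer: b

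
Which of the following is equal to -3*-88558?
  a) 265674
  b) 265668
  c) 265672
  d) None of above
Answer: a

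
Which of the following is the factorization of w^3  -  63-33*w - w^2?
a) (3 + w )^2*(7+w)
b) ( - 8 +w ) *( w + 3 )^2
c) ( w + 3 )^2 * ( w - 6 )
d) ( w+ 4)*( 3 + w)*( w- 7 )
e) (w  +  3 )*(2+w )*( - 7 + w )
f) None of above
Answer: f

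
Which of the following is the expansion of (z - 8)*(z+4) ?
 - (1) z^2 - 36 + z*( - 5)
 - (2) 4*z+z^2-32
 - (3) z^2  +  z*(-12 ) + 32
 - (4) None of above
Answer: 4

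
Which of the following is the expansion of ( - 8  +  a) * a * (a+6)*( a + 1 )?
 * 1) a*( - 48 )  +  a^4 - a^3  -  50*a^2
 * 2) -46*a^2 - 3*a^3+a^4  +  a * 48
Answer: 1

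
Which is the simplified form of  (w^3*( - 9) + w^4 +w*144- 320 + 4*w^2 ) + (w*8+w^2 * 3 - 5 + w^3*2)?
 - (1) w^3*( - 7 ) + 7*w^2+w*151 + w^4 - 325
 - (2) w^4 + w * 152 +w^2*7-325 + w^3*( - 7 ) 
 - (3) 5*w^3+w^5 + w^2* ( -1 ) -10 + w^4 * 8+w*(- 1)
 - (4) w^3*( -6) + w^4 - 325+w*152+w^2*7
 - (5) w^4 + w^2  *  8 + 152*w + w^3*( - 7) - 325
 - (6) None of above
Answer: 2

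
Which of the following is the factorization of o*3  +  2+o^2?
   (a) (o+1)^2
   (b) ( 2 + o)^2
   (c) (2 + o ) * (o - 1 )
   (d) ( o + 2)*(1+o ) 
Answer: d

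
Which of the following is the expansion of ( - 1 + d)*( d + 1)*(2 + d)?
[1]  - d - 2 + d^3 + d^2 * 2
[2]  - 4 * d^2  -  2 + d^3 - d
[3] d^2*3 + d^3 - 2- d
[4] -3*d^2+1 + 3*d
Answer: 1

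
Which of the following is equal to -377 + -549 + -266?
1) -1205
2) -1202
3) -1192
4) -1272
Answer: 3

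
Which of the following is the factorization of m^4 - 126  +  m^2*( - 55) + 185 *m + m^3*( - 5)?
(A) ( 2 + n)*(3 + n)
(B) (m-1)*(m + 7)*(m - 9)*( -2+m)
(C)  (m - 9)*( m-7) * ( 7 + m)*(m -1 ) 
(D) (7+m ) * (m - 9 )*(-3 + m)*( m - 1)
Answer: B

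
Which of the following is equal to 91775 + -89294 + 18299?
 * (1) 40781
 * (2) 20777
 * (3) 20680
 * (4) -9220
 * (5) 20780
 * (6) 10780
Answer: 5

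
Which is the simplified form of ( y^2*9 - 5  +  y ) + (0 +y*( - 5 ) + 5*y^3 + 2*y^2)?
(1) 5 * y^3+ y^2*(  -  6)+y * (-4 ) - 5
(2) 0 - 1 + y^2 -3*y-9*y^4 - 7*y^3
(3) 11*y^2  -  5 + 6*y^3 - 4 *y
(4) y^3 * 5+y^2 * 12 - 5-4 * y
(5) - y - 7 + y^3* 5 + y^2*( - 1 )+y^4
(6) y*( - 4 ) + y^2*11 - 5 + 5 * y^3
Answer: 6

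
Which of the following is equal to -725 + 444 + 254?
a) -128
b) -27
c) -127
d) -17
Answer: b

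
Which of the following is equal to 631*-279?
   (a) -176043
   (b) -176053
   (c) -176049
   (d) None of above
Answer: c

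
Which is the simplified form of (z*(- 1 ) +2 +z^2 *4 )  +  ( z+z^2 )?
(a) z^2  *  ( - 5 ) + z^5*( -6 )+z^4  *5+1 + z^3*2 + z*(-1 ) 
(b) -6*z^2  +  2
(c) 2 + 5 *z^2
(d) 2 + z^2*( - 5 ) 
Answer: c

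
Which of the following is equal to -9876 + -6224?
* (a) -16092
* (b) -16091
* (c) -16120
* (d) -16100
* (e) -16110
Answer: d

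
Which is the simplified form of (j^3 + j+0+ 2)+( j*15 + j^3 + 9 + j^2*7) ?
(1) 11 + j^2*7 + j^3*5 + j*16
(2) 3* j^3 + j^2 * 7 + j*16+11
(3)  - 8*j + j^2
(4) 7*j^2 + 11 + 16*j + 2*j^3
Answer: 4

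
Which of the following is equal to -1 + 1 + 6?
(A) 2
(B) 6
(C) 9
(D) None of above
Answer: B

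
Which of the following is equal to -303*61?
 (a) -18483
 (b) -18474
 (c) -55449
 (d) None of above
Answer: a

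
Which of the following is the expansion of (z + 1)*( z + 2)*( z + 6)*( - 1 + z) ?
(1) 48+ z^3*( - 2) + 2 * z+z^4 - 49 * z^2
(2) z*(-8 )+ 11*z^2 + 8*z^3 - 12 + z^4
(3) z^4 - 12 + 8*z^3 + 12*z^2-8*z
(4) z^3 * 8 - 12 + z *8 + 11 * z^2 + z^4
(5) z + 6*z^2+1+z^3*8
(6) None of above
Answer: 2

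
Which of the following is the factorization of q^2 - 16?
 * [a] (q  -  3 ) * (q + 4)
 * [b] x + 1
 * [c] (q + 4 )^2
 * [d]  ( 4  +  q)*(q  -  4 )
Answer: d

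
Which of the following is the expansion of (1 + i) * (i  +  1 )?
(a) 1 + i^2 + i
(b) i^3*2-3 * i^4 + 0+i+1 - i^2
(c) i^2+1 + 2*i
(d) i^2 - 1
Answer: c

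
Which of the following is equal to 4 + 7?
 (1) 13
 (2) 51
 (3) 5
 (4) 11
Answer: 4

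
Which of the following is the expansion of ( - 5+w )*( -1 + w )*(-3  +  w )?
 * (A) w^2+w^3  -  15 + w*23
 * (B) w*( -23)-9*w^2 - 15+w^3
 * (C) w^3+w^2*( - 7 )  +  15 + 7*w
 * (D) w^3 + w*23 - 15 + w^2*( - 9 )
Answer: D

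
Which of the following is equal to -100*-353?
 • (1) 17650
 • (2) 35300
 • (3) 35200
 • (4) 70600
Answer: 2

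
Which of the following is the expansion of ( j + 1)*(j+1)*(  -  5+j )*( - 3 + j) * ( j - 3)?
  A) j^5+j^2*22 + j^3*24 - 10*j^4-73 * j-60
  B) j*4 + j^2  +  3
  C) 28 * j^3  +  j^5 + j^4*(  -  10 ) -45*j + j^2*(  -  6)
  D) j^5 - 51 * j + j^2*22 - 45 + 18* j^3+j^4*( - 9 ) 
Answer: D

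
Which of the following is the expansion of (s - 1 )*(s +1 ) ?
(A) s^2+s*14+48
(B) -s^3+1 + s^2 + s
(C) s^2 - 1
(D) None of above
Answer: C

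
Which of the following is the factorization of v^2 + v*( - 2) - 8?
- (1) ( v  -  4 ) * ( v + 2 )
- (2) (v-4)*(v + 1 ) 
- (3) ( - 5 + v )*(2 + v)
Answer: 1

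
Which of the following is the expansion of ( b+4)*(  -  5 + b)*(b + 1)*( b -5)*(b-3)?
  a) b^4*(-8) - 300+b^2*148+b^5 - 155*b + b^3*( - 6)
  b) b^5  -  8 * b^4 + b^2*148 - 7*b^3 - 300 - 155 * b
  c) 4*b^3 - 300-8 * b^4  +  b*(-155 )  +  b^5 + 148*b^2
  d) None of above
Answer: a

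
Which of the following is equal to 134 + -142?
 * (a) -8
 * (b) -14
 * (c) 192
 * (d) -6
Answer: a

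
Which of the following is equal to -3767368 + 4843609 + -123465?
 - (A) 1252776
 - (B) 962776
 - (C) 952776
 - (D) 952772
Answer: C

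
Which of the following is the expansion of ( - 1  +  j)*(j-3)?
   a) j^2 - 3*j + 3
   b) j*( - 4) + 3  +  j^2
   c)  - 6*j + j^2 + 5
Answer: b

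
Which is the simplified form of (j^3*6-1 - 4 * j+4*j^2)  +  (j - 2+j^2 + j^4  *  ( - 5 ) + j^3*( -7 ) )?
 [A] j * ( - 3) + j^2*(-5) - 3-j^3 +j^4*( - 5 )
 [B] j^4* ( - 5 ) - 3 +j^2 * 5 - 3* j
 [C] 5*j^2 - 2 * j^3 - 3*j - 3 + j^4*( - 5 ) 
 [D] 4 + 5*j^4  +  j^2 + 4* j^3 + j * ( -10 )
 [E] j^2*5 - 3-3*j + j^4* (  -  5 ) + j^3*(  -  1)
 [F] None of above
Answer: E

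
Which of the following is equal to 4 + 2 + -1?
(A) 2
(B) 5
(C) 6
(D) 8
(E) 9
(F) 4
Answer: B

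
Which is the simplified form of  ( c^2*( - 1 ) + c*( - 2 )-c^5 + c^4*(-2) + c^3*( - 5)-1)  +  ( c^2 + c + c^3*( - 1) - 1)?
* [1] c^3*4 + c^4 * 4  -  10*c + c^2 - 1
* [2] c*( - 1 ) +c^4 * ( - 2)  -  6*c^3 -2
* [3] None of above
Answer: 3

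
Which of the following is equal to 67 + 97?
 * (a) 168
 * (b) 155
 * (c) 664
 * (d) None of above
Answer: d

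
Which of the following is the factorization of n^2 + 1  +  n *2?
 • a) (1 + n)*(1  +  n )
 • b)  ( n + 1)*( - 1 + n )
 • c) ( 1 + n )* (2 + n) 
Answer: a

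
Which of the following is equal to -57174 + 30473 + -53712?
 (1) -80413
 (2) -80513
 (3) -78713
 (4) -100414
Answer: 1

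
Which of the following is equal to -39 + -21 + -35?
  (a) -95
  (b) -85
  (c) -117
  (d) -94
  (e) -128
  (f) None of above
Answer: a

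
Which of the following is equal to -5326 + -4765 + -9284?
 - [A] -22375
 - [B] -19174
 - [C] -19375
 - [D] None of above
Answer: C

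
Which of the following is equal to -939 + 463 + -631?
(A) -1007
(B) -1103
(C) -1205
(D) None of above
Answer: D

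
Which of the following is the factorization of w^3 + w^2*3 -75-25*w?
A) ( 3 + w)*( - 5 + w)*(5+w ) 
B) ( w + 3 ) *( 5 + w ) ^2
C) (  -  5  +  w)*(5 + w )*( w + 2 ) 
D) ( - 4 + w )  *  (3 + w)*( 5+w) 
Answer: A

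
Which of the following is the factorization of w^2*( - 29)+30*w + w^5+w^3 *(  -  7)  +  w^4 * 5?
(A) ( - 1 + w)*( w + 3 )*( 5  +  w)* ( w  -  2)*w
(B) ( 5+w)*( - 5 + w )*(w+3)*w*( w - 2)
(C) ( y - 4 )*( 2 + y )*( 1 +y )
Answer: A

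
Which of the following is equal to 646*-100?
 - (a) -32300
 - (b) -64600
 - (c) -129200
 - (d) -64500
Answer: b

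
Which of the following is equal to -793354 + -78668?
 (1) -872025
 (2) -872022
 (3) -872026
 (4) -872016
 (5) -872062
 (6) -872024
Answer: 2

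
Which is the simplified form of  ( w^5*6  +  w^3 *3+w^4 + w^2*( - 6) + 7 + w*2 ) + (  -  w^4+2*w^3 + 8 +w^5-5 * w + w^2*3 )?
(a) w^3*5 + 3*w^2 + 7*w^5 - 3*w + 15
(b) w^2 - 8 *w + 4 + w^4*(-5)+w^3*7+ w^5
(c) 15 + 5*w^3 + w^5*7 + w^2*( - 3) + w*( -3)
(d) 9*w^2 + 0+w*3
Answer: c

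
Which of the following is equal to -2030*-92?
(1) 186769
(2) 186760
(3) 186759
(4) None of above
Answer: 2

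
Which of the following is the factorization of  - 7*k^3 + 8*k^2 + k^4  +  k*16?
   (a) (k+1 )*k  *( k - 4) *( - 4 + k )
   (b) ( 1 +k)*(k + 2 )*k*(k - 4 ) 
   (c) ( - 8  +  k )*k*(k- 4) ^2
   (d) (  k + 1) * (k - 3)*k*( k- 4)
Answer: a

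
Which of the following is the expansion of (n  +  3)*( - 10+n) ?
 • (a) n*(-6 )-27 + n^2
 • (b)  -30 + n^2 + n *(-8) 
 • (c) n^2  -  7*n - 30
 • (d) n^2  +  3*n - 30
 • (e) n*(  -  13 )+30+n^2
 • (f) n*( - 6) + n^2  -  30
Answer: c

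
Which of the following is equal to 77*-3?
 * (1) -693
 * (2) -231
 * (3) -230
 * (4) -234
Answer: 2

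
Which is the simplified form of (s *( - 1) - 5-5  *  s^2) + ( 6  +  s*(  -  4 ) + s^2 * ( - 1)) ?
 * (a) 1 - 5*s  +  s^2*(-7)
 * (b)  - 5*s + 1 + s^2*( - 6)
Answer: b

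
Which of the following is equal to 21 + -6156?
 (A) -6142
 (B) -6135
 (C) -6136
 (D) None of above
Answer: B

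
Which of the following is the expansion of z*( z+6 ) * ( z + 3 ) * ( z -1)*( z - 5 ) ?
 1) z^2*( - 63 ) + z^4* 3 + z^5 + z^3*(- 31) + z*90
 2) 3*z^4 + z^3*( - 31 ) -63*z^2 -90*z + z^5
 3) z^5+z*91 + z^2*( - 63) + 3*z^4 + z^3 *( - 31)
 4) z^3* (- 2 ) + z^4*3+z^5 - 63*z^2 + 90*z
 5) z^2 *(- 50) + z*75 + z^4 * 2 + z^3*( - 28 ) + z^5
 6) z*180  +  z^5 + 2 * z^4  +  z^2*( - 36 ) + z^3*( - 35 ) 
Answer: 1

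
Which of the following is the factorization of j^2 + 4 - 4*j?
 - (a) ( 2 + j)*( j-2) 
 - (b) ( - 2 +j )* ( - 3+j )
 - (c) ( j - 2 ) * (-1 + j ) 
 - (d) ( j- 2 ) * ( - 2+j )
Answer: d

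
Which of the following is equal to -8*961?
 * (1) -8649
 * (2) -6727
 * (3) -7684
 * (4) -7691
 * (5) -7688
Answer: 5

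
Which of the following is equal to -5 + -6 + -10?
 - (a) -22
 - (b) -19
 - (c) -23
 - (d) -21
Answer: d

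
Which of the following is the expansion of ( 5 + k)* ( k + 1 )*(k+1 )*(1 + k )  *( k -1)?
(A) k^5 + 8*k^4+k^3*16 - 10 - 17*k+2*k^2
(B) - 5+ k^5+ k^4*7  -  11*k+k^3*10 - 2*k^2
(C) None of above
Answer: B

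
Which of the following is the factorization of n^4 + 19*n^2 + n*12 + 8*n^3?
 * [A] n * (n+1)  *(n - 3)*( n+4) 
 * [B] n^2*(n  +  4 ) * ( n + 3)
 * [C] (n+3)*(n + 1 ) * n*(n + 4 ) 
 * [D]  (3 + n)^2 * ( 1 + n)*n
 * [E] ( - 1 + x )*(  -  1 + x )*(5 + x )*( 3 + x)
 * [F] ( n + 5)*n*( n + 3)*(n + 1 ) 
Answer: C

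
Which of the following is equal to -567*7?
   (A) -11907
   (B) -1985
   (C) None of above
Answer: C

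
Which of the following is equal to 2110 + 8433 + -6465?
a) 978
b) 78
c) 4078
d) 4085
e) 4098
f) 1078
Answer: c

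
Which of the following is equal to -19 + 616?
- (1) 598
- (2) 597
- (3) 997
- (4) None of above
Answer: 2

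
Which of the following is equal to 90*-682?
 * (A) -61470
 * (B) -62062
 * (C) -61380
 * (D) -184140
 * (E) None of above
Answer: C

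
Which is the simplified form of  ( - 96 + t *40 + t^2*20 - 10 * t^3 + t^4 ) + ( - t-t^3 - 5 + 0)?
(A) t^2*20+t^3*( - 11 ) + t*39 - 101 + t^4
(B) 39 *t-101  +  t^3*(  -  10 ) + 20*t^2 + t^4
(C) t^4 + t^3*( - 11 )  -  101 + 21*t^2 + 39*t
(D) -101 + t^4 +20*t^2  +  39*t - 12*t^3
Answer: A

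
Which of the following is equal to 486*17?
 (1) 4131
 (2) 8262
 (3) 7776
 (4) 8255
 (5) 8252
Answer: 2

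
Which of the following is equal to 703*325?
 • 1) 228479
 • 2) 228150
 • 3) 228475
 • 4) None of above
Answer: 3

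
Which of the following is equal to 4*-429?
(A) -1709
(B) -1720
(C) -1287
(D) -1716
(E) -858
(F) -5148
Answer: D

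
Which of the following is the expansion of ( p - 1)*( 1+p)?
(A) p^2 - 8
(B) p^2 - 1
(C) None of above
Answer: B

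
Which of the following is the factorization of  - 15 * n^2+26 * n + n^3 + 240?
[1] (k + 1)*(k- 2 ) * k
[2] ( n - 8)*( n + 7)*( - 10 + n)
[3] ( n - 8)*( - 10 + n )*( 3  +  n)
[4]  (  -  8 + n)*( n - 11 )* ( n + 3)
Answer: 3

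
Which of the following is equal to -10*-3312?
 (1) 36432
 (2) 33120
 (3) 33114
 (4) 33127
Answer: 2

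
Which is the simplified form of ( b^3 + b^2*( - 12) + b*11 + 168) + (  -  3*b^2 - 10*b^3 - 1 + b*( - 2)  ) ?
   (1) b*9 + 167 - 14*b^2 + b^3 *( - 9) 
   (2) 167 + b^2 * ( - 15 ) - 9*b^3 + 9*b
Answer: 2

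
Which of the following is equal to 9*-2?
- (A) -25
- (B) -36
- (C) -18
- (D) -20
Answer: C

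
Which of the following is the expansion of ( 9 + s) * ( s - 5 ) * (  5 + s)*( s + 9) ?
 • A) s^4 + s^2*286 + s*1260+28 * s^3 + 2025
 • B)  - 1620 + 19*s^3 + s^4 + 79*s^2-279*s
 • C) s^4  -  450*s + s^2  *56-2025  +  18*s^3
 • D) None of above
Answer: C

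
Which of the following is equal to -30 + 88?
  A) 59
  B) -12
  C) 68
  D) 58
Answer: D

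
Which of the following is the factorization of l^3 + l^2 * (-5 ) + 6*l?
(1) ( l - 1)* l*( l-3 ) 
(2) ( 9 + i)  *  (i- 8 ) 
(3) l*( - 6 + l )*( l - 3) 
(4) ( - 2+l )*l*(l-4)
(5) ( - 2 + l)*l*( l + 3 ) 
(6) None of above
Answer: 6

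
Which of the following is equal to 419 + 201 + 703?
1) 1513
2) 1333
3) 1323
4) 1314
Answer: 3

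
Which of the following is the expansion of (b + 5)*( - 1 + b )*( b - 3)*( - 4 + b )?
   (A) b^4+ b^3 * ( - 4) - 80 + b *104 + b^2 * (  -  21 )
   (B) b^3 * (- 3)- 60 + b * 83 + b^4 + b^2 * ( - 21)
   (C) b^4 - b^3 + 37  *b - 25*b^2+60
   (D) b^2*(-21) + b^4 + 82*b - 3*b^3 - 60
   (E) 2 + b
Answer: B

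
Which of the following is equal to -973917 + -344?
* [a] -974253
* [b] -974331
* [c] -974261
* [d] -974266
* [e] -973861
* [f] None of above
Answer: c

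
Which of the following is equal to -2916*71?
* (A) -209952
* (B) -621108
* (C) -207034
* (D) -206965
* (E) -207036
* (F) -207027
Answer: E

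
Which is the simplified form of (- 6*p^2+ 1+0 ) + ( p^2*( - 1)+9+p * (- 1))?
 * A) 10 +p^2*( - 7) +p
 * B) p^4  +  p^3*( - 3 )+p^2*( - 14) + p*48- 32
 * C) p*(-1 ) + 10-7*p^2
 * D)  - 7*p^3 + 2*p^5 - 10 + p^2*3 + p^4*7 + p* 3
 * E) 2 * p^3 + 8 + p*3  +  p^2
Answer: C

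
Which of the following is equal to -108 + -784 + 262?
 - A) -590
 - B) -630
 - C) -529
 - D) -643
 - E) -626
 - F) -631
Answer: B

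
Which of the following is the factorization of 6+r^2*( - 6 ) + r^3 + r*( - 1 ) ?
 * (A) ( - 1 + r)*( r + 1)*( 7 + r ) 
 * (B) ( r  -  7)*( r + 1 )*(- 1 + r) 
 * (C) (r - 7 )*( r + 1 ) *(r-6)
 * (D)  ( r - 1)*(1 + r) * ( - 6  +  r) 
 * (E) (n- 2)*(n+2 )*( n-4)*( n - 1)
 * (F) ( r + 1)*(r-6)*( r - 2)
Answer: D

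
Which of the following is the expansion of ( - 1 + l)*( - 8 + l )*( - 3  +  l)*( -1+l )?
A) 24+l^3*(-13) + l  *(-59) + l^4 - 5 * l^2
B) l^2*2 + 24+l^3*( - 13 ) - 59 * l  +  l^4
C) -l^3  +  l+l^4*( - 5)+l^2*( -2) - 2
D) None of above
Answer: D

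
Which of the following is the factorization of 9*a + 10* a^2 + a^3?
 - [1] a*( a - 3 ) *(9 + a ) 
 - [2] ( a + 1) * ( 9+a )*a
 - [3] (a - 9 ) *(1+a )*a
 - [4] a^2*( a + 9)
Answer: 2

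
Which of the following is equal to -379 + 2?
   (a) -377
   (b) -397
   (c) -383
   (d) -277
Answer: a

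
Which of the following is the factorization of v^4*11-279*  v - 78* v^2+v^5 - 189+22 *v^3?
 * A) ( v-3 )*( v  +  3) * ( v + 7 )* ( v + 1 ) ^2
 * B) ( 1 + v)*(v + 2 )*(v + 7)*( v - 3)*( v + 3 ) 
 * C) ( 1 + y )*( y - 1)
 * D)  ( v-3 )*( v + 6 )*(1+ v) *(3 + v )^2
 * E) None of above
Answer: E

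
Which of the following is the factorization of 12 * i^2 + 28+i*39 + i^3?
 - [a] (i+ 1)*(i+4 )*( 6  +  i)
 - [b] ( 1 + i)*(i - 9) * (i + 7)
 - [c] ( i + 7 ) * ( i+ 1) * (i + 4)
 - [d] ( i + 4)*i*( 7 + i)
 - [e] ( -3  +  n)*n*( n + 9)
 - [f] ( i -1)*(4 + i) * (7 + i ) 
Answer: c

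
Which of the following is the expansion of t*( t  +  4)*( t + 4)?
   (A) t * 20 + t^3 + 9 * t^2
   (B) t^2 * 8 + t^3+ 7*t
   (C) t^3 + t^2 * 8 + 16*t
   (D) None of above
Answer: C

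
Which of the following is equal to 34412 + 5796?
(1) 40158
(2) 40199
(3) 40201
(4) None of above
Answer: 4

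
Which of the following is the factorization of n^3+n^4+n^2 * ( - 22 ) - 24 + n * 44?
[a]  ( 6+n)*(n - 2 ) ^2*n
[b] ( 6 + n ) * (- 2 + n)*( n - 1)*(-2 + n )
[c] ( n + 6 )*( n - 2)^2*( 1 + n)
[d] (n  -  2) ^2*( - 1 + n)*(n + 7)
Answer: b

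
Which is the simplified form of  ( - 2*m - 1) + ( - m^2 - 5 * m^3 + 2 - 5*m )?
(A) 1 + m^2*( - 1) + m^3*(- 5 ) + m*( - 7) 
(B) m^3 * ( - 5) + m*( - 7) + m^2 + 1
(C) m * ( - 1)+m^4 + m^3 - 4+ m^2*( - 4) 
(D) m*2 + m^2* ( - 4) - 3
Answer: A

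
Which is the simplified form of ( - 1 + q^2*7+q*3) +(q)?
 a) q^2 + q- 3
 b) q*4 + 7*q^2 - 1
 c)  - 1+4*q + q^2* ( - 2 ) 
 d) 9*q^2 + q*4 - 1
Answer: b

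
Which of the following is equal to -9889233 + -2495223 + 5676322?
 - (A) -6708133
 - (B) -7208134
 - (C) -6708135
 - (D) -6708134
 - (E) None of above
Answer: D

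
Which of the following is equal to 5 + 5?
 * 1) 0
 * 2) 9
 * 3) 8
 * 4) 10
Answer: 4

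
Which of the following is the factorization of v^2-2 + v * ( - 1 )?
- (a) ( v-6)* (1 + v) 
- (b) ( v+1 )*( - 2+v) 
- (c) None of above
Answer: b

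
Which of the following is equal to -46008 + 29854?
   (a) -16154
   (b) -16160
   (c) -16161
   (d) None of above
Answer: a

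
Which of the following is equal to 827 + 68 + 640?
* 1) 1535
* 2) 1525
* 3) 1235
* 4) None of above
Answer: 1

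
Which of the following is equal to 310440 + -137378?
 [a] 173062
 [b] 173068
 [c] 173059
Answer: a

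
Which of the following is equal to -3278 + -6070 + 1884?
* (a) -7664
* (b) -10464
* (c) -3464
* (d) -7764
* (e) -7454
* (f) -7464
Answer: f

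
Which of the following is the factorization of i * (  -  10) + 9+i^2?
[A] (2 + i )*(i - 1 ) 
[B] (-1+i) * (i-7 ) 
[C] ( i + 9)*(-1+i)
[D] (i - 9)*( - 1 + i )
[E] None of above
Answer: D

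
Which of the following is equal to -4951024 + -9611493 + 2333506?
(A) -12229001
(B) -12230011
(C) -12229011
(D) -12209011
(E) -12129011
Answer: C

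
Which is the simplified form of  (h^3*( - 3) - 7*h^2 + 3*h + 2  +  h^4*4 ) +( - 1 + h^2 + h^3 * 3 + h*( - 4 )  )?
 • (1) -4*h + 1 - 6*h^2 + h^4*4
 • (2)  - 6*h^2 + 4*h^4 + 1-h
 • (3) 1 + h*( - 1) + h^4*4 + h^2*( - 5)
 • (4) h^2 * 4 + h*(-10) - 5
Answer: 2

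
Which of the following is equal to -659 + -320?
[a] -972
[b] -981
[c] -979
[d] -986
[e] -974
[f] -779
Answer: c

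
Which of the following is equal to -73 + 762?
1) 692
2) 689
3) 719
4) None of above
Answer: 2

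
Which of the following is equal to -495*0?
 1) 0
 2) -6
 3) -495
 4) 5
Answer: 1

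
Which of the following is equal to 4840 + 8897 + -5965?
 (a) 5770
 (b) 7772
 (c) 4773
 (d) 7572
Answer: b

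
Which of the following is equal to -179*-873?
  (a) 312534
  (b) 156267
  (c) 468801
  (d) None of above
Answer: b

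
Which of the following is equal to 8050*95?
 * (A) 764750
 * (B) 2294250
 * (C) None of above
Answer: A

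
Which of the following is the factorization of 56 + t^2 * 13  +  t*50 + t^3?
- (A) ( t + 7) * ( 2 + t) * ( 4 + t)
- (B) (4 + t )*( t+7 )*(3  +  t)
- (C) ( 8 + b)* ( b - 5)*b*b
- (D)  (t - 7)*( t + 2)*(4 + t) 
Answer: A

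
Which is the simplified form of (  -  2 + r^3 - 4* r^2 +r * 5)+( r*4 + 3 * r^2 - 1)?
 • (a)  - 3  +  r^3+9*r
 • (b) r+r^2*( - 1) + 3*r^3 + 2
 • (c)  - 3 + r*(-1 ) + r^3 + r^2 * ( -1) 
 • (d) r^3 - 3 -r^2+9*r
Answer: d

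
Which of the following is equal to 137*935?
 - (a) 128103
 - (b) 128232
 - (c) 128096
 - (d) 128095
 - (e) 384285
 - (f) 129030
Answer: d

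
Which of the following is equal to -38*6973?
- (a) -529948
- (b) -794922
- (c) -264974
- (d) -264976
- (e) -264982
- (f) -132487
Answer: c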